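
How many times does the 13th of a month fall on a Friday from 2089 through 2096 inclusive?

Friday-the-13ths by year:
2089: May
2090: Jan, Oct
2091: Apr, Jul
2092: Jun
2093: Feb, Mar, Nov
2094: Aug
2095: May
2096: Jan, Apr, Jul

14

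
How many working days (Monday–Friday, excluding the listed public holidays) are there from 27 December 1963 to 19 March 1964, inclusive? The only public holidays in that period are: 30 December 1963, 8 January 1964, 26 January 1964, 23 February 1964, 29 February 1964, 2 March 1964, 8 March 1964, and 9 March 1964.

56 working days

27 December 1963 is a Friday.
The range spans 84 days (inclusive of both endpoints).
84 = 7 × 12, so the span is exactly 12 full weeks.
Each full week contributes 5 weekdays (Mon–Fri): 12 × 5 = 60.
Total: 60.
Holidays: 30 December 1963 (Mon); 8 January 1964 (Wed); 26 January 1964 (Sun); 23 February 1964 (Sun); 29 February 1964 (Sat); 2 March 1964 (Mon); 8 March 1964 (Sun); 9 March 1964 (Mon).
4 of the 8 holidays fall on weekdays; the rest are weekends and were already excluded.
Business days: 60 − 4 = 56.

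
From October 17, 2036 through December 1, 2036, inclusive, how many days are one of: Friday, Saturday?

October 17, 2036 is a Friday.
From October 17, 2036 to December 1, 2036 is 46 days inclusive.
46 = 7 × 6 + 4, so there are 6 full weeks plus 4 extra days.
Each full week contributes 2 days from the set (Fri, Sat): 6 × 2 = 12.
The 4 extra days are Friday, Saturday, Sunday, Monday — 2 of them qualify.
Total: 12 + 2 = 14.

14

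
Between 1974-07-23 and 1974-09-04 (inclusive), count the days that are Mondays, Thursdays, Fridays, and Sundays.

24

1974-07-23 is a Tuesday.
The range spans 44 days (inclusive of both endpoints).
44 = 7 × 6 + 2, so there are 6 full weeks plus 2 extra days.
Each full week contributes 4 days from the set (Mon, Thu, Fri, Sun): 6 × 4 = 24.
The 2 extra days are Tuesday, Wednesday — none qualify.
Total: 24 + 0 = 24.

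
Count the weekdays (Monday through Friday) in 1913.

1 January 1913 is a Wednesday.
The range spans 365 days (inclusive of both endpoints).
365 = 7 × 52 + 1, so there are 52 full weeks plus 1 extra day.
Each full week contributes 5 weekdays (Mon–Fri): 52 × 5 = 260.
The 1 extra day is Wed — 1 of them qualifies.
Total: 260 + 1 = 261.

261 weekdays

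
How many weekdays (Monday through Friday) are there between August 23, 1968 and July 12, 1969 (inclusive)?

August 23, 1968 is a Friday.
The range spans 324 days (inclusive of both endpoints).
324 = 7 × 46 + 2, so there are 46 full weeks plus 2 extra days.
Each full week contributes 5 weekdays (Mon–Fri): 46 × 5 = 230.
The 2 extra days are Fri, Sat — 1 of them qualifies.
Total: 230 + 1 = 231.

231 weekdays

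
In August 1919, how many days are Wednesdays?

1919-08-01 is a Friday.
From 1919-08-01 to 1919-08-31 is 31 days inclusive.
31 = 7 × 4 + 3, so there are 4 full weeks plus 3 extra days.
Each full week contributes one Wednesday: 4 so far.
The 3 extra days are Fri, Sat, Sun — none qualify.
Total: 4 + 0 = 4.

4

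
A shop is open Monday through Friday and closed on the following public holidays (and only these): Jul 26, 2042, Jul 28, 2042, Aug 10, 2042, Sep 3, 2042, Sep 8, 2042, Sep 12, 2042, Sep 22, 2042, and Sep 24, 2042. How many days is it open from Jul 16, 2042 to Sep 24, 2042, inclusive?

Jul 16, 2042 is a Wednesday.
From Jul 16, 2042 to Sep 24, 2042 is 71 days inclusive.
71 = 7 × 10 + 1, so there are 10 full weeks plus 1 extra day.
Each full week contributes 5 weekdays (Mon–Fri): 10 × 5 = 50.
The 1 extra day is Wednesday — 1 of them qualifies.
Total: 50 + 1 = 51.
Holidays: Jul 26, 2042 (Sat); Jul 28, 2042 (Mon); Aug 10, 2042 (Sun); Sep 3, 2042 (Wed); Sep 8, 2042 (Mon); Sep 12, 2042 (Fri); Sep 22, 2042 (Mon); Sep 24, 2042 (Wed).
6 of the 8 holidays fall on weekdays; the rest are weekends and were already excluded.
Business days: 51 − 6 = 45.

45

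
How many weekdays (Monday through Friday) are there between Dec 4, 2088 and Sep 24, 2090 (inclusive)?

Dec 4, 2088 is a Saturday.
That's 660 days from start to end, counting both.
660 = 7 × 94 + 2, so there are 94 full weeks plus 2 extra days.
Each full week contributes 5 weekdays (Mon–Fri): 94 × 5 = 470.
The 2 extra days are Sat, Sun — none qualify.
Total: 470 + 0 = 470.

470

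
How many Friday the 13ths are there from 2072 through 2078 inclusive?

11

Friday-the-13ths by year:
2072: May
2073: Jan, Oct
2074: Apr, Jul
2075: Sep, Dec
2076: Mar, Nov
2077: Aug
2078: May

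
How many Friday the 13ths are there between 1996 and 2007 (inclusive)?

20

Friday-the-13ths by year:
1996: Sep, Dec
1997: Jun
1998: Feb, Mar, Nov
1999: Aug
2000: Oct
2001: Apr, Jul
2002: Sep, Dec
2003: Jun
2004: Feb, Aug
2005: May
2006: Jan, Oct
2007: Apr, Jul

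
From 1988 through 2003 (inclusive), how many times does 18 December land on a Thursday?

2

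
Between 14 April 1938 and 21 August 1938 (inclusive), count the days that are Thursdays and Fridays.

38

14 April 1938 is a Thursday.
That's 130 days from start to end, counting both.
130 = 7 × 18 + 4, so there are 18 full weeks plus 4 extra days.
Each full week contributes 2 days from the set (Thu, Fri): 18 × 2 = 36.
The 4 extra days are Thu, Fri, Sat, Sun — 2 of them qualify.
Total: 36 + 2 = 38.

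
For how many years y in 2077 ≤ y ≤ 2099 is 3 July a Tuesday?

Day of week of July 3 in each year:
2077: Sat, 2078: Sun, 2079: Mon, 2080: Wed, 2081: Thu, 2082: Fri, 2083: Sat, 2084: Mon, 2085: Tue ✓, 2086: Wed, 2087: Thu, 2088: Sat, 2089: Sun, 2090: Mon, 2091: Tue ✓, 2092: Thu, 2093: Fri, 2094: Sat, 2095: Sun, 2096: Tue ✓, 2097: Wed, 2098: Thu, 2099: Fri
Tuesdays: 2085, 2091, 2096.

3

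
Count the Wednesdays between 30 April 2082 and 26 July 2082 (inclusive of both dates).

12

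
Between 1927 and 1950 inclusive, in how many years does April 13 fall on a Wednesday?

Day of week of April 13 in each year:
1927: Wed ✓, 1928: Fri, 1929: Sat, 1930: Sun, 1931: Mon, 1932: Wed ✓, 1933: Thu, 1934: Fri, 1935: Sat, 1936: Mon, 1937: Tue, 1938: Wed ✓, 1939: Thu, 1940: Sat, 1941: Sun, 1942: Mon, 1943: Tue, 1944: Thu, 1945: Fri, 1946: Sat, 1947: Sun, 1948: Tue, 1949: Wed ✓, 1950: Thu
Wednesdays: 1927, 1932, 1938, 1949.

4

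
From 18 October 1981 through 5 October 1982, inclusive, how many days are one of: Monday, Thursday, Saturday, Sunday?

202

18 October 1981 is a Sunday.
The range spans 353 days (inclusive of both endpoints).
353 = 7 × 50 + 3, so there are 50 full weeks plus 3 extra days.
Each full week contributes 4 days from the set (Mon, Thu, Sat, Sun): 50 × 4 = 200.
The 3 extra days are Sun, Mon, Tue — 2 of them qualify.
Total: 200 + 2 = 202.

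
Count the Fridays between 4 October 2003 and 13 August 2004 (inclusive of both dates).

45 Fridays

4 October 2003 is a Saturday.
The range spans 315 days (inclusive of both endpoints).
315 = 7 × 45, so the span is exactly 45 full weeks.
Each full week contributes one Friday: 45 so far.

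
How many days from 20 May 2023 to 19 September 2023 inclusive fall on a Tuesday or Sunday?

36

20 May 2023 is a Saturday.
From 20 May 2023 to 19 September 2023 is 123 days inclusive.
123 = 7 × 17 + 4, so there are 17 full weeks plus 4 extra days.
Each full week contributes 2 days from the set (Tue, Sun): 17 × 2 = 34.
The 4 extra days are Saturday, Sunday, Monday, Tuesday — 2 of them qualify.
Total: 34 + 2 = 36.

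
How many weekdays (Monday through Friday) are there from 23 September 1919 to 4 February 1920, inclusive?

23 September 1919 is a Tuesday.
The range spans 135 days (inclusive of both endpoints).
135 = 7 × 19 + 2, so there are 19 full weeks plus 2 extra days.
Each full week contributes 5 weekdays (Mon–Fri): 19 × 5 = 95.
The 2 extra days are Tuesday, Wednesday — 2 of them qualify.
Total: 95 + 2 = 97.

97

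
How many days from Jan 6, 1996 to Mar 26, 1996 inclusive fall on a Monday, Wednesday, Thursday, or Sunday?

46

Jan 6, 1996 is a Saturday.
From Jan 6, 1996 to Mar 26, 1996 is 81 days inclusive.
81 = 7 × 11 + 4, so there are 11 full weeks plus 4 extra days.
Each full week contributes 4 days from the set (Mon, Wed, Thu, Sun): 11 × 4 = 44.
The 4 extra days are Sat, Sun, Mon, Tue — 2 of them qualify.
Total: 44 + 2 = 46.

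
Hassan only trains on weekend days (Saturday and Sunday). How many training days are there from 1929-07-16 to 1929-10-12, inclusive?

25

1929-07-16 is a Tuesday.
The range spans 89 days (inclusive of both endpoints).
89 = 7 × 12 + 5, so there are 12 full weeks plus 5 extra days.
Each full week contributes 2 weekend days (Sat, Sun): 12 × 2 = 24.
The 5 extra days are Tuesday, Wednesday, Thursday, Friday, Saturday — 1 of them qualifies.
Total: 24 + 1 = 25.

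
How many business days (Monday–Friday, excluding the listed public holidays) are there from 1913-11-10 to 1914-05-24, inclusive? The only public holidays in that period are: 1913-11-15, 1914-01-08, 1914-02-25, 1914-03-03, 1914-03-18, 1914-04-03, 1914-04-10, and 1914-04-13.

1913-11-10 is a Monday.
The range spans 196 days (inclusive of both endpoints).
196 = 7 × 28, so the span is exactly 28 full weeks.
Each full week contributes 5 weekdays (Mon–Fri): 28 × 5 = 140.
Total: 140.
Holidays: 1913-11-15 (Sat); 1914-01-08 (Thu); 1914-02-25 (Wed); 1914-03-03 (Tue); 1914-03-18 (Wed); 1914-04-03 (Fri); 1914-04-10 (Fri); 1914-04-13 (Mon).
7 of the 8 holidays fall on weekdays; the rest are weekends and were already excluded.
Business days: 140 − 7 = 133.

133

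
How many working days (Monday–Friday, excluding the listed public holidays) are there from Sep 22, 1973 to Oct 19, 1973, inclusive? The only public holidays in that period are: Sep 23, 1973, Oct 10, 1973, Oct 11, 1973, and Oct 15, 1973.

17 working days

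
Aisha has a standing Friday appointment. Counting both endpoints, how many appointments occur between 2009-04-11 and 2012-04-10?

156 Fridays

2009-04-11 is a Saturday.
The range spans 1096 days (inclusive of both endpoints).
1096 = 7 × 156 + 4, so there are 156 full weeks plus 4 extra days.
Each full week contributes one Friday: 156 so far.
The 4 extra days are Saturday, Sunday, Monday, Tuesday — none qualify.
Total: 156 + 0 = 156.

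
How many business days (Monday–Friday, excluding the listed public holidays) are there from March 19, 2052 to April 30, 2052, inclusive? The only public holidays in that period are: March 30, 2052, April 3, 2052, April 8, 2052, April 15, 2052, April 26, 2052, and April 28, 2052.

27

March 19, 2052 is a Tuesday.
From March 19, 2052 to April 30, 2052 is 43 days inclusive.
43 = 7 × 6 + 1, so there are 6 full weeks plus 1 extra day.
Each full week contributes 5 weekdays (Mon–Fri): 6 × 5 = 30.
The 1 extra day is Tuesday — 1 of them qualifies.
Total: 30 + 1 = 31.
Holidays: March 30, 2052 (Sat); April 3, 2052 (Wed); April 8, 2052 (Mon); April 15, 2052 (Mon); April 26, 2052 (Fri); April 28, 2052 (Sun).
4 of the 6 holidays fall on weekdays; the rest are weekends and were already excluded.
Business days: 31 − 4 = 27.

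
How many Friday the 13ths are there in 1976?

2

The 13th falls on a Friday when the month's 13th has weekday Fri.
Jan 13 is Tue; Feb 13 is Fri ✓; Mar 13 is Sat; Apr 13 is Tue; May 13 is Thu; Jun 13 is Sun; Jul 13 is Tue; Aug 13 is Fri ✓; Sep 13 is Mon; Oct 13 is Wed; Nov 13 is Sat; Dec 13 is Mon.
Friday the 13ths: Feb, Aug.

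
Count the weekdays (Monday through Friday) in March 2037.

22

Mar 1, 2037 is a Sunday.
The range spans 31 days (inclusive of both endpoints).
31 = 7 × 4 + 3, so there are 4 full weeks plus 3 extra days.
Each full week contributes 5 weekdays (Mon–Fri): 4 × 5 = 20.
The 3 extra days are Sunday, Monday, Tuesday — 2 of them qualify.
Total: 20 + 2 = 22.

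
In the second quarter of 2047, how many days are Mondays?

1 April 2047 is a Monday.
That's 91 days from start to end, counting both.
91 = 7 × 13, so the span is exactly 13 full weeks.
Each full week contributes one Monday: 13 so far.
Total: 13.

13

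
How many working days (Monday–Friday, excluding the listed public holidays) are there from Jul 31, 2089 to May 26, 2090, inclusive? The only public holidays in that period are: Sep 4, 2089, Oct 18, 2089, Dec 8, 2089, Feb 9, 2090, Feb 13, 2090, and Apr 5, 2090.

210 working days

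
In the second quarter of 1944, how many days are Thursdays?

1944-04-01 is a Saturday.
The range spans 91 days (inclusive of both endpoints).
91 = 7 × 13, so the span is exactly 13 full weeks.
Each full week contributes one Thursday: 13 so far.
Total: 13.

13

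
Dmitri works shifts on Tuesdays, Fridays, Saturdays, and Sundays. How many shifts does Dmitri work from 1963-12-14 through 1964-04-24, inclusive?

76

1963-12-14 is a Saturday.
That's 133 days from start to end, counting both.
133 = 7 × 19, so the span is exactly 19 full weeks.
Each full week contributes 4 days from the set (Tue, Fri, Sat, Sun): 19 × 4 = 76.
Total: 76.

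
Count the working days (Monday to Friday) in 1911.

January 1, 1911 is a Sunday.
That's 365 days from start to end, counting both.
365 = 7 × 52 + 1, so there are 52 full weeks plus 1 extra day.
Each full week contributes 5 weekdays (Mon–Fri): 52 × 5 = 260.
The 1 extra day is Sun — none qualify.
Total: 260 + 0 = 260.

260 weekdays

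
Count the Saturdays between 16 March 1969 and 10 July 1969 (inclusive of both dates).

16 March 1969 is a Sunday.
The range spans 117 days (inclusive of both endpoints).
117 = 7 × 16 + 5, so there are 16 full weeks plus 5 extra days.
Each full week contributes one Saturday: 16 so far.
The 5 extra days are Sunday, Monday, Tuesday, Wednesday, Thursday — none qualify.
Total: 16 + 0 = 16.

16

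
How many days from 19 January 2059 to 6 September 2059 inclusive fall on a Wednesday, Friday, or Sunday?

19 January 2059 is a Sunday.
The range spans 231 days (inclusive of both endpoints).
231 = 7 × 33, so the span is exactly 33 full weeks.
Each full week contributes 3 days from the set (Wed, Fri, Sun): 33 × 3 = 99.

99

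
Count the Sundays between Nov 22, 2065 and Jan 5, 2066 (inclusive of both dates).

Nov 22, 2065 is a Sunday.
The range spans 45 days (inclusive of both endpoints).
45 = 7 × 6 + 3, so there are 6 full weeks plus 3 extra days.
Each full week contributes one Sunday: 6 so far.
The 3 extra days are Sunday, Monday, Tuesday — 1 of them qualifies.
Total: 6 + 1 = 7.

7 Sundays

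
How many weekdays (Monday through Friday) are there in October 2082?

October 1, 2082 is a Thursday.
That's 31 days from start to end, counting both.
31 = 7 × 4 + 3, so there are 4 full weeks plus 3 extra days.
Each full week contributes 5 weekdays (Mon–Fri): 4 × 5 = 20.
The 3 extra days are Thu, Fri, Sat — 2 of them qualify.
Total: 20 + 2 = 22.

22 weekdays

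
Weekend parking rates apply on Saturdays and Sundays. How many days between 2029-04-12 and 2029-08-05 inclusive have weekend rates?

34

2029-04-12 is a Thursday.
From 2029-04-12 to 2029-08-05 is 116 days inclusive.
116 = 7 × 16 + 4, so there are 16 full weeks plus 4 extra days.
Each full week contributes 2 weekend days (Sat, Sun): 16 × 2 = 32.
The 4 extra days are Thursday, Friday, Saturday, Sunday — 2 of them qualify.
Total: 32 + 2 = 34.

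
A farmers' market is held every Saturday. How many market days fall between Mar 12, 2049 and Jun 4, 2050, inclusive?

65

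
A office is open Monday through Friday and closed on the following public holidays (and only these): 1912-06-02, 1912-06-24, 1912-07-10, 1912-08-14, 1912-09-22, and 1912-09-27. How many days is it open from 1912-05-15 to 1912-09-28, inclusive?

94

1912-05-15 is a Wednesday.
The range spans 137 days (inclusive of both endpoints).
137 = 7 × 19 + 4, so there are 19 full weeks plus 4 extra days.
Each full week contributes 5 weekdays (Mon–Fri): 19 × 5 = 95.
The 4 extra days are Wednesday, Thursday, Friday, Saturday — 3 of them qualify.
Total: 95 + 3 = 98.
Holidays: 1912-06-02 (Sun); 1912-06-24 (Mon); 1912-07-10 (Wed); 1912-08-14 (Wed); 1912-09-22 (Sun); 1912-09-27 (Fri).
4 of the 6 holidays fall on weekdays; the rest are weekends and were already excluded.
Business days: 98 − 4 = 94.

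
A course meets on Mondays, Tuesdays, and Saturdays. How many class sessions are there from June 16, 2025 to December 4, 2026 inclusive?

230

June 16, 2025 is a Monday.
The range spans 537 days (inclusive of both endpoints).
537 = 7 × 76 + 5, so there are 76 full weeks plus 5 extra days.
Each full week contributes 3 days from the set (Mon, Tue, Sat): 76 × 3 = 228.
The 5 extra days are Mon, Tue, Wed, Thu, Fri — 2 of them qualify.
Total: 228 + 2 = 230.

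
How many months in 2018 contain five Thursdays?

A month has five Thursdays exactly when Thursday falls within its first (length − 28) days.
Jan: 31 days, starts Mon → 5 of Mon, Tue, Wed
Feb: 28 days, starts Thu → 5 of (none)
Mar: 31 days, starts Thu → 5 of Thu, Fri, Sat ✓
Apr: 30 days, starts Sun → 5 of Sun, Mon
May: 31 days, starts Tue → 5 of Tue, Wed, Thu ✓
Jun: 30 days, starts Fri → 5 of Fri, Sat
Jul: 31 days, starts Sun → 5 of Sun, Mon, Tue
Aug: 31 days, starts Wed → 5 of Wed, Thu, Fri ✓
Sep: 30 days, starts Sat → 5 of Sat, Sun
Oct: 31 days, starts Mon → 5 of Mon, Tue, Wed
Nov: 30 days, starts Thu → 5 of Thu, Fri ✓
Dec: 31 days, starts Sat → 5 of Sat, Sun, Mon
Months with five Thursdays: Mar, May, Aug, Nov.

4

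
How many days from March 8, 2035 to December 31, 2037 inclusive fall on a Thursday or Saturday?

March 8, 2035 is a Thursday.
That's 1030 days from start to end, counting both.
1030 = 7 × 147 + 1, so there are 147 full weeks plus 1 extra day.
Each full week contributes 2 days from the set (Thu, Sat): 147 × 2 = 294.
The 1 extra day is Thu — 1 of them qualifies.
Total: 294 + 1 = 295.

295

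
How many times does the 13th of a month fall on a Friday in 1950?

The 13th falls on a Friday when the month's 13th has weekday Fri.
Jan 13 is Fri ✓; Feb 13 is Mon; Mar 13 is Mon; Apr 13 is Thu; May 13 is Sat; Jun 13 is Tue; Jul 13 is Thu; Aug 13 is Sun; Sep 13 is Wed; Oct 13 is Fri ✓; Nov 13 is Mon; Dec 13 is Wed.
Friday the 13ths: Jan, Oct.

2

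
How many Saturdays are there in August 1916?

4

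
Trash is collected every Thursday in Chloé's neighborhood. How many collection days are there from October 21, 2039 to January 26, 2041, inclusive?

October 21, 2039 is a Friday.
The range spans 464 days (inclusive of both endpoints).
464 = 7 × 66 + 2, so there are 66 full weeks plus 2 extra days.
Each full week contributes one Thursday: 66 so far.
The 2 extra days are Fri, Sat — none qualify.
Total: 66 + 0 = 66.

66 Thursdays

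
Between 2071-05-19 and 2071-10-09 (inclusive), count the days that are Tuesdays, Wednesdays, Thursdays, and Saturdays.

83

2071-05-19 is a Tuesday.
From 2071-05-19 to 2071-10-09 is 144 days inclusive.
144 = 7 × 20 + 4, so there are 20 full weeks plus 4 extra days.
Each full week contributes 4 days from the set (Tue, Wed, Thu, Sat): 20 × 4 = 80.
The 4 extra days are Tue, Wed, Thu, Fri — 3 of them qualify.
Total: 80 + 3 = 83.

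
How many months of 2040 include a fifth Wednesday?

A month has five Wednesdays exactly when Wednesday falls within its first (length − 28) days.
Jan: 31 days, starts Sun → 5 of Sun, Mon, Tue
Feb: 29 days, starts Wed → 5 of Wed ✓
Mar: 31 days, starts Thu → 5 of Thu, Fri, Sat
Apr: 30 days, starts Sun → 5 of Sun, Mon
May: 31 days, starts Tue → 5 of Tue, Wed, Thu ✓
Jun: 30 days, starts Fri → 5 of Fri, Sat
Jul: 31 days, starts Sun → 5 of Sun, Mon, Tue
Aug: 31 days, starts Wed → 5 of Wed, Thu, Fri ✓
Sep: 30 days, starts Sat → 5 of Sat, Sun
Oct: 31 days, starts Mon → 5 of Mon, Tue, Wed ✓
Nov: 30 days, starts Thu → 5 of Thu, Fri
Dec: 31 days, starts Sat → 5 of Sat, Sun, Mon
Months with five Wednesdays: Feb, May, Aug, Oct.

4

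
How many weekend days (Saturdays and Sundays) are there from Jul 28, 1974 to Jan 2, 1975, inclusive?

Jul 28, 1974 is a Sunday.
The range spans 159 days (inclusive of both endpoints).
159 = 7 × 22 + 5, so there are 22 full weeks plus 5 extra days.
Each full week contributes 2 weekend days (Sat, Sun): 22 × 2 = 44.
The 5 extra days are Sunday, Monday, Tuesday, Wednesday, Thursday — 1 of them qualifies.
Total: 44 + 1 = 45.

45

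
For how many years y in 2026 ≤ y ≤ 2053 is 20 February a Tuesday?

4

Day of week of February 20 in each year:
2026: Fri, 2027: Sat, 2028: Sun, 2029: Tue ✓, 2030: Wed, 2031: Thu, 2032: Fri, 2033: Sun, 2034: Mon, 2035: Tue ✓, 2036: Wed, 2037: Fri, 2038: Sat, 2039: Sun, 2040: Mon, 2041: Wed, 2042: Thu, 2043: Fri, 2044: Sat, 2045: Mon, 2046: Tue ✓, 2047: Wed, 2048: Thu, 2049: Sat, 2050: Sun, 2051: Mon, 2052: Tue ✓, 2053: Thu
Tuesdays: 2029, 2035, 2046, 2052.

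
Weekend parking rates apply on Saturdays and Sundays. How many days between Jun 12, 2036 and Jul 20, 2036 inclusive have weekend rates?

Jun 12, 2036 is a Thursday.
From Jun 12, 2036 to Jul 20, 2036 is 39 days inclusive.
39 = 7 × 5 + 4, so there are 5 full weeks plus 4 extra days.
Each full week contributes 2 weekend days (Sat, Sun): 5 × 2 = 10.
The 4 extra days are Thu, Fri, Sat, Sun — 2 of them qualify.
Total: 10 + 2 = 12.

12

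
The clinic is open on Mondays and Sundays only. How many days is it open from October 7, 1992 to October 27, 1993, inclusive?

110

October 7, 1992 is a Wednesday.
That's 386 days from start to end, counting both.
386 = 7 × 55 + 1, so there are 55 full weeks plus 1 extra day.
Each full week contributes 2 days from the set (Mon, Sun): 55 × 2 = 110.
The 1 extra day is Wednesday — none qualify.
Total: 110 + 0 = 110.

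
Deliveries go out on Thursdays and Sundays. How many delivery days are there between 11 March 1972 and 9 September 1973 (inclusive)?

11 March 1972 is a Saturday.
From 11 March 1972 to 9 September 1973 is 548 days inclusive.
548 = 7 × 78 + 2, so there are 78 full weeks plus 2 extra days.
Each full week contributes 2 days from the set (Thu, Sun): 78 × 2 = 156.
The 2 extra days are Saturday, Sunday — 1 of them qualifies.
Total: 156 + 1 = 157.

157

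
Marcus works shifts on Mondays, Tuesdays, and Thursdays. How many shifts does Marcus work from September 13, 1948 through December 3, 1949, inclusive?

192

September 13, 1948 is a Monday.
From September 13, 1948 to December 3, 1949 is 447 days inclusive.
447 = 7 × 63 + 6, so there are 63 full weeks plus 6 extra days.
Each full week contributes 3 days from the set (Mon, Tue, Thu): 63 × 3 = 189.
The 6 extra days are Mon, Tue, Wed, Thu, Fri, Sat — 3 of them qualify.
Total: 189 + 3 = 192.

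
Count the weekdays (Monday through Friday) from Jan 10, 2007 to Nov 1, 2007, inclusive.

212 weekdays

Jan 10, 2007 is a Wednesday.
That's 296 days from start to end, counting both.
296 = 7 × 42 + 2, so there are 42 full weeks plus 2 extra days.
Each full week contributes 5 weekdays (Mon–Fri): 42 × 5 = 210.
The 2 extra days are Wed, Thu — 2 of them qualify.
Total: 210 + 2 = 212.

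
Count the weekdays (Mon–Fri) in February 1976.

February 1, 1976 is a Sunday.
From February 1, 1976 to February 29, 1976 is 29 days inclusive.
29 = 7 × 4 + 1, so there are 4 full weeks plus 1 extra day.
Each full week contributes 5 weekdays (Mon–Fri): 4 × 5 = 20.
The 1 extra day is Sunday — none qualify.
Total: 20 + 0 = 20.

20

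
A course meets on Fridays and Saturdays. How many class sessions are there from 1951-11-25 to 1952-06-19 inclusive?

1951-11-25 is a Sunday.
From 1951-11-25 to 1952-06-19 is 208 days inclusive.
208 = 7 × 29 + 5, so there are 29 full weeks plus 5 extra days.
Each full week contributes 2 days from the set (Fri, Sat): 29 × 2 = 58.
The 5 extra days are Sun, Mon, Tue, Wed, Thu — none qualify.
Total: 58 + 0 = 58.

58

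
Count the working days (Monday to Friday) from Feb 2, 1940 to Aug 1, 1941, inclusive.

Feb 2, 1940 is a Friday.
That's 547 days from start to end, counting both.
547 = 7 × 78 + 1, so there are 78 full weeks plus 1 extra day.
Each full week contributes 5 weekdays (Mon–Fri): 78 × 5 = 390.
The 1 extra day is Fri — 1 of them qualifies.
Total: 390 + 1 = 391.

391 weekdays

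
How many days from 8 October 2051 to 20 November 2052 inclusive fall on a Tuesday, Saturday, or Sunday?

176

8 October 2051 is a Sunday.
The range spans 410 days (inclusive of both endpoints).
410 = 7 × 58 + 4, so there are 58 full weeks plus 4 extra days.
Each full week contributes 3 days from the set (Tue, Sat, Sun): 58 × 3 = 174.
The 4 extra days are Sun, Mon, Tue, Wed — 2 of them qualify.
Total: 174 + 2 = 176.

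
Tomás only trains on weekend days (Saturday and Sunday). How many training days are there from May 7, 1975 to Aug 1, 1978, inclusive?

338

May 7, 1975 is a Wednesday.
From May 7, 1975 to Aug 1, 1978 is 1183 days inclusive.
1183 = 7 × 169, so the span is exactly 169 full weeks.
Each full week contributes 2 weekend days (Sat, Sun): 169 × 2 = 338.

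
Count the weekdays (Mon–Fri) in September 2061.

2061-09-01 is a Thursday.
From 2061-09-01 to 2061-09-30 is 30 days inclusive.
30 = 7 × 4 + 2, so there are 4 full weeks plus 2 extra days.
Each full week contributes 5 weekdays (Mon–Fri): 4 × 5 = 20.
The 2 extra days are Thursday, Friday — 2 of them qualify.
Total: 20 + 2 = 22.

22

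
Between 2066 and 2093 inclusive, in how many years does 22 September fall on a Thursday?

Day of week of September 22 in each year:
2066: Wed, 2067: Thu ✓, 2068: Sat, 2069: Sun, 2070: Mon, 2071: Tue, 2072: Thu ✓, 2073: Fri, 2074: Sat, 2075: Sun, 2076: Tue, 2077: Wed, 2078: Thu ✓, 2079: Fri, 2080: Sun, 2081: Mon, 2082: Tue, 2083: Wed, 2084: Fri, 2085: Sat, 2086: Sun, 2087: Mon, 2088: Wed, 2089: Thu ✓, 2090: Fri, 2091: Sat, 2092: Mon, 2093: Tue
Thursdays: 2067, 2072, 2078, 2089.

4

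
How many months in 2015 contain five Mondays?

4

A month has five Mondays exactly when Monday falls within its first (length − 28) days.
Jan: 31 days, starts Thu → 5 of Thu, Fri, Sat
Feb: 28 days, starts Sun → 5 of (none)
Mar: 31 days, starts Sun → 5 of Sun, Mon, Tue ✓
Apr: 30 days, starts Wed → 5 of Wed, Thu
May: 31 days, starts Fri → 5 of Fri, Sat, Sun
Jun: 30 days, starts Mon → 5 of Mon, Tue ✓
Jul: 31 days, starts Wed → 5 of Wed, Thu, Fri
Aug: 31 days, starts Sat → 5 of Sat, Sun, Mon ✓
Sep: 30 days, starts Tue → 5 of Tue, Wed
Oct: 31 days, starts Thu → 5 of Thu, Fri, Sat
Nov: 30 days, starts Sun → 5 of Sun, Mon ✓
Dec: 31 days, starts Tue → 5 of Tue, Wed, Thu
Months with five Mondays: Mar, Jun, Aug, Nov.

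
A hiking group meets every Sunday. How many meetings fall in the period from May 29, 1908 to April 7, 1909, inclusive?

45 Sundays

May 29, 1908 is a Friday.
The range spans 314 days (inclusive of both endpoints).
314 = 7 × 44 + 6, so there are 44 full weeks plus 6 extra days.
Each full week contributes one Sunday: 44 so far.
The 6 extra days are Fri, Sat, Sun, Mon, Tue, Wed — 1 of them qualifies.
Total: 44 + 1 = 45.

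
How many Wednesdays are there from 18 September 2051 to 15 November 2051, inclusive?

18 September 2051 is a Monday.
That's 59 days from start to end, counting both.
59 = 7 × 8 + 3, so there are 8 full weeks plus 3 extra days.
Each full week contributes one Wednesday: 8 so far.
The 3 extra days are Mon, Tue, Wed — 1 of them qualifies.
Total: 8 + 1 = 9.

9 Wednesdays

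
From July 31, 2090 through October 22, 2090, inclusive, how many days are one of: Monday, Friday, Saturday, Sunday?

48

July 31, 2090 is a Monday.
From July 31, 2090 to October 22, 2090 is 84 days inclusive.
84 = 7 × 12, so the span is exactly 12 full weeks.
Each full week contributes 4 days from the set (Mon, Fri, Sat, Sun): 12 × 4 = 48.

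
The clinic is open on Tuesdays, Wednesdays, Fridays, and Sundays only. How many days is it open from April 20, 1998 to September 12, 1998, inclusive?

April 20, 1998 is a Monday.
From April 20, 1998 to September 12, 1998 is 146 days inclusive.
146 = 7 × 20 + 6, so there are 20 full weeks plus 6 extra days.
Each full week contributes 4 days from the set (Tue, Wed, Fri, Sun): 20 × 4 = 80.
The 6 extra days are Monday, Tuesday, Wednesday, Thursday, Friday, Saturday — 3 of them qualify.
Total: 80 + 3 = 83.

83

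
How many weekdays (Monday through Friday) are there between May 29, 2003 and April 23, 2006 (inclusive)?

757 weekdays

May 29, 2003 is a Thursday.
That's 1061 days from start to end, counting both.
1061 = 7 × 151 + 4, so there are 151 full weeks plus 4 extra days.
Each full week contributes 5 weekdays (Mon–Fri): 151 × 5 = 755.
The 4 extra days are Thursday, Friday, Saturday, Sunday — 2 of them qualify.
Total: 755 + 2 = 757.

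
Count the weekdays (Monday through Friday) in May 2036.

May 1, 2036 is a Thursday.
That's 31 days from start to end, counting both.
31 = 7 × 4 + 3, so there are 4 full weeks plus 3 extra days.
Each full week contributes 5 weekdays (Mon–Fri): 4 × 5 = 20.
The 3 extra days are Thu, Fri, Sat — 2 of them qualify.
Total: 20 + 2 = 22.

22 weekdays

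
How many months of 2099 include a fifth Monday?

4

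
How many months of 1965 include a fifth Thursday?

4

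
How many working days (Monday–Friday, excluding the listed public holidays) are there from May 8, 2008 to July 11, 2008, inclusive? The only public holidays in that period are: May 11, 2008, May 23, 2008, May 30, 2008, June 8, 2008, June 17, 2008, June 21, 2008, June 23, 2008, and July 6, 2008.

43

May 8, 2008 is a Thursday.
From May 8, 2008 to July 11, 2008 is 65 days inclusive.
65 = 7 × 9 + 2, so there are 9 full weeks plus 2 extra days.
Each full week contributes 5 weekdays (Mon–Fri): 9 × 5 = 45.
The 2 extra days are Thursday, Friday — 2 of them qualify.
Total: 45 + 2 = 47.
Holidays: May 11, 2008 (Sun); May 23, 2008 (Fri); May 30, 2008 (Fri); June 8, 2008 (Sun); June 17, 2008 (Tue); June 21, 2008 (Sat); June 23, 2008 (Mon); July 6, 2008 (Sun).
4 of the 8 holidays fall on weekdays; the rest are weekends and were already excluded.
Business days: 47 − 4 = 43.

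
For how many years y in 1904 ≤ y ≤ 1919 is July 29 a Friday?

Day of week of July 29 in each year:
1904: Fri ✓, 1905: Sat, 1906: Sun, 1907: Mon, 1908: Wed, 1909: Thu, 1910: Fri ✓, 1911: Sat, 1912: Mon, 1913: Tue, 1914: Wed, 1915: Thu, 1916: Sat, 1917: Sun, 1918: Mon, 1919: Tue
Fridays: 1904, 1910.

2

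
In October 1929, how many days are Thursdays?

October 1, 1929 is a Tuesday.
That's 31 days from start to end, counting both.
31 = 7 × 4 + 3, so there are 4 full weeks plus 3 extra days.
Each full week contributes one Thursday: 4 so far.
The 3 extra days are Tuesday, Wednesday, Thursday — 1 of them qualifies.
Total: 4 + 1 = 5.

5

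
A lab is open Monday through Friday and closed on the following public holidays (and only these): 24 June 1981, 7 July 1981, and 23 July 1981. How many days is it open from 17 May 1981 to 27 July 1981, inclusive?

48

17 May 1981 is a Sunday.
From 17 May 1981 to 27 July 1981 is 72 days inclusive.
72 = 7 × 10 + 2, so there are 10 full weeks plus 2 extra days.
Each full week contributes 5 weekdays (Mon–Fri): 10 × 5 = 50.
The 2 extra days are Sun, Mon — 1 of them qualifies.
Total: 50 + 1 = 51.
Holidays: 24 June 1981 (Wed); 7 July 1981 (Tue); 23 July 1981 (Thu).
All 3 holidays fall on weekdays, so subtract 3.
Business days: 51 − 3 = 48.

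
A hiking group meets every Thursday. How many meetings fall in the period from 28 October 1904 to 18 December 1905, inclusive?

28 October 1904 is a Friday.
From 28 October 1904 to 18 December 1905 is 417 days inclusive.
417 = 7 × 59 + 4, so there are 59 full weeks plus 4 extra days.
Each full week contributes one Thursday: 59 so far.
The 4 extra days are Fri, Sat, Sun, Mon — none qualify.
Total: 59 + 0 = 59.

59 Thursdays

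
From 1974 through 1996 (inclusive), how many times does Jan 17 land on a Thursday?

4

Day of week of January 17 in each year:
1974: Thu ✓, 1975: Fri, 1976: Sat, 1977: Mon, 1978: Tue, 1979: Wed, 1980: Thu ✓, 1981: Sat, 1982: Sun, 1983: Mon, 1984: Tue, 1985: Thu ✓, 1986: Fri, 1987: Sat, 1988: Sun, 1989: Tue, 1990: Wed, 1991: Thu ✓, 1992: Fri, 1993: Sun, 1994: Mon, 1995: Tue, 1996: Wed
Thursdays: 1974, 1980, 1985, 1991.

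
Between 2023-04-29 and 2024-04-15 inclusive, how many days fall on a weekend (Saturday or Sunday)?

2023-04-29 is a Saturday.
That's 353 days from start to end, counting both.
353 = 7 × 50 + 3, so there are 50 full weeks plus 3 extra days.
Each full week contributes 2 weekend days (Sat, Sun): 50 × 2 = 100.
The 3 extra days are Sat, Sun, Mon — 2 of them qualify.
Total: 100 + 2 = 102.

102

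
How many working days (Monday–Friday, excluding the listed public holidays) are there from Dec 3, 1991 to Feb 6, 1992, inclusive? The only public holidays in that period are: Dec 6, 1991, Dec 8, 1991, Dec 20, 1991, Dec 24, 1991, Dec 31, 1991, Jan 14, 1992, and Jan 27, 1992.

Dec 3, 1991 is a Tuesday.
The range spans 66 days (inclusive of both endpoints).
66 = 7 × 9 + 3, so there are 9 full weeks plus 3 extra days.
Each full week contributes 5 weekdays (Mon–Fri): 9 × 5 = 45.
The 3 extra days are Tue, Wed, Thu — 3 of them qualify.
Total: 45 + 3 = 48.
Holidays: Dec 6, 1991 (Fri); Dec 8, 1991 (Sun); Dec 20, 1991 (Fri); Dec 24, 1991 (Tue); Dec 31, 1991 (Tue); Jan 14, 1992 (Tue); Jan 27, 1992 (Mon).
6 of the 7 holidays fall on weekdays; the rest are weekends and were already excluded.
Business days: 48 − 6 = 42.

42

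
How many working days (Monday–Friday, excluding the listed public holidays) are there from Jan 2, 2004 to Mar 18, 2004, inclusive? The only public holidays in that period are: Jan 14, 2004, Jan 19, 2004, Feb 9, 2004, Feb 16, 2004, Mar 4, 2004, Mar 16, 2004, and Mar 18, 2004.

48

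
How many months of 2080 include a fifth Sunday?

A month has five Sundays exactly when Sunday falls within its first (length − 28) days.
Jan: 31 days, starts Mon → 5 of Mon, Tue, Wed
Feb: 29 days, starts Thu → 5 of Thu
Mar: 31 days, starts Fri → 5 of Fri, Sat, Sun ✓
Apr: 30 days, starts Mon → 5 of Mon, Tue
May: 31 days, starts Wed → 5 of Wed, Thu, Fri
Jun: 30 days, starts Sat → 5 of Sat, Sun ✓
Jul: 31 days, starts Mon → 5 of Mon, Tue, Wed
Aug: 31 days, starts Thu → 5 of Thu, Fri, Sat
Sep: 30 days, starts Sun → 5 of Sun, Mon ✓
Oct: 31 days, starts Tue → 5 of Tue, Wed, Thu
Nov: 30 days, starts Fri → 5 of Fri, Sat
Dec: 31 days, starts Sun → 5 of Sun, Mon, Tue ✓
Months with five Sundays: Mar, Jun, Sep, Dec.

4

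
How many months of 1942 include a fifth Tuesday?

A month has five Tuesdays exactly when Tuesday falls within its first (length − 28) days.
Jan: 31 days, starts Thu → 5 of Thu, Fri, Sat
Feb: 28 days, starts Sun → 5 of (none)
Mar: 31 days, starts Sun → 5 of Sun, Mon, Tue ✓
Apr: 30 days, starts Wed → 5 of Wed, Thu
May: 31 days, starts Fri → 5 of Fri, Sat, Sun
Jun: 30 days, starts Mon → 5 of Mon, Tue ✓
Jul: 31 days, starts Wed → 5 of Wed, Thu, Fri
Aug: 31 days, starts Sat → 5 of Sat, Sun, Mon
Sep: 30 days, starts Tue → 5 of Tue, Wed ✓
Oct: 31 days, starts Thu → 5 of Thu, Fri, Sat
Nov: 30 days, starts Sun → 5 of Sun, Mon
Dec: 31 days, starts Tue → 5 of Tue, Wed, Thu ✓
Months with five Tuesdays: Mar, Jun, Sep, Dec.

4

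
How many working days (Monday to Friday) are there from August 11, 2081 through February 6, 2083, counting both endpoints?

August 11, 2081 is a Monday.
From August 11, 2081 to February 6, 2083 is 545 days inclusive.
545 = 7 × 77 + 6, so there are 77 full weeks plus 6 extra days.
Each full week contributes 5 weekdays (Mon–Fri): 77 × 5 = 385.
The 6 extra days are Mon, Tue, Wed, Thu, Fri, Sat — 5 of them qualify.
Total: 385 + 5 = 390.

390 weekdays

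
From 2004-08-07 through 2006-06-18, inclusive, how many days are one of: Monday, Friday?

194

2004-08-07 is a Saturday.
From 2004-08-07 to 2006-06-18 is 681 days inclusive.
681 = 7 × 97 + 2, so there are 97 full weeks plus 2 extra days.
Each full week contributes 2 days from the set (Mon, Fri): 97 × 2 = 194.
The 2 extra days are Sat, Sun — none qualify.
Total: 194 + 0 = 194.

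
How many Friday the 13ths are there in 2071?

The 13th falls on a Friday when the month's 13th has weekday Fri.
Jan 13 is Tue; Feb 13 is Fri ✓; Mar 13 is Fri ✓; Apr 13 is Mon; May 13 is Wed; Jun 13 is Sat; Jul 13 is Mon; Aug 13 is Thu; Sep 13 is Sun; Oct 13 is Tue; Nov 13 is Fri ✓; Dec 13 is Sun.
Friday the 13ths: Feb, Mar, Nov.

3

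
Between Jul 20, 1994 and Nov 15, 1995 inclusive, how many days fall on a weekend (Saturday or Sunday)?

Jul 20, 1994 is a Wednesday.
That's 484 days from start to end, counting both.
484 = 7 × 69 + 1, so there are 69 full weeks plus 1 extra day.
Each full week contributes 2 weekend days (Sat, Sun): 69 × 2 = 138.
The 1 extra day is Wed — none qualify.
Total: 138 + 0 = 138.

138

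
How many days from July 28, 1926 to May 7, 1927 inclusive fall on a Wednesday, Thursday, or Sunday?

July 28, 1926 is a Wednesday.
That's 284 days from start to end, counting both.
284 = 7 × 40 + 4, so there are 40 full weeks plus 4 extra days.
Each full week contributes 3 days from the set (Wed, Thu, Sun): 40 × 3 = 120.
The 4 extra days are Wednesday, Thursday, Friday, Saturday — 2 of them qualify.
Total: 120 + 2 = 122.

122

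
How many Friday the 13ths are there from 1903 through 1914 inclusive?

22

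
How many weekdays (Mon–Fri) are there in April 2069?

22 weekdays

2069-04-01 is a Monday.
From 2069-04-01 to 2069-04-30 is 30 days inclusive.
30 = 7 × 4 + 2, so there are 4 full weeks plus 2 extra days.
Each full week contributes 5 weekdays (Mon–Fri): 4 × 5 = 20.
The 2 extra days are Monday, Tuesday — 2 of them qualify.
Total: 20 + 2 = 22.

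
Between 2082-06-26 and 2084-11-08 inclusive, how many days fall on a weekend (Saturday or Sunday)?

248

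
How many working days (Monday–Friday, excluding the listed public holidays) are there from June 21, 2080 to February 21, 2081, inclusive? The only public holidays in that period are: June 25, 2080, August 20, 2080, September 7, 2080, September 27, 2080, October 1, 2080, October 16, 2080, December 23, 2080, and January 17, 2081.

June 21, 2080 is a Friday.
From June 21, 2080 to February 21, 2081 is 246 days inclusive.
246 = 7 × 35 + 1, so there are 35 full weeks plus 1 extra day.
Each full week contributes 5 weekdays (Mon–Fri): 35 × 5 = 175.
The 1 extra day is Friday — 1 of them qualifies.
Total: 175 + 1 = 176.
Holidays: June 25, 2080 (Tue); August 20, 2080 (Tue); September 7, 2080 (Sat); September 27, 2080 (Fri); October 1, 2080 (Tue); October 16, 2080 (Wed); December 23, 2080 (Mon); January 17, 2081 (Fri).
7 of the 8 holidays fall on weekdays; the rest are weekends and were already excluded.
Business days: 176 − 7 = 169.

169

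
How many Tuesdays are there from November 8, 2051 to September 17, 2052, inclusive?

45 Tuesdays

November 8, 2051 is a Wednesday.
The range spans 315 days (inclusive of both endpoints).
315 = 7 × 45, so the span is exactly 45 full weeks.
Each full week contributes one Tuesday: 45 so far.
Total: 45.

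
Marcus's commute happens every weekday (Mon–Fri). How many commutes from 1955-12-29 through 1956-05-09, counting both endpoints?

95 weekdays

1955-12-29 is a Thursday.
The range spans 133 days (inclusive of both endpoints).
133 = 7 × 19, so the span is exactly 19 full weeks.
Each full week contributes 5 weekdays (Mon–Fri): 19 × 5 = 95.
Total: 95.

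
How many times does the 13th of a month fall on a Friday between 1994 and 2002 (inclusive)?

Friday-the-13ths by year:
1994: May
1995: Jan, Oct
1996: Sep, Dec
1997: Jun
1998: Feb, Mar, Nov
1999: Aug
2000: Oct
2001: Apr, Jul
2002: Sep, Dec

15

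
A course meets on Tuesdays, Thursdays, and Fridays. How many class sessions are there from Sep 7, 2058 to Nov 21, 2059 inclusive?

189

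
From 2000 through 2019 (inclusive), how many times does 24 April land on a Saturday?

2

Day of week of April 24 in each year:
2000: Mon, 2001: Tue, 2002: Wed, 2003: Thu, 2004: Sat ✓, 2005: Sun, 2006: Mon, 2007: Tue, 2008: Thu, 2009: Fri, 2010: Sat ✓, 2011: Sun, 2012: Tue, 2013: Wed, 2014: Thu, 2015: Fri, 2016: Sun, 2017: Mon, 2018: Tue, 2019: Wed
Saturdays: 2004, 2010.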